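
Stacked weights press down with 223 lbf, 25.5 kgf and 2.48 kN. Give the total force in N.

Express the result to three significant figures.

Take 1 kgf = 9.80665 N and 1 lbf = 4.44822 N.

3720 N

223 lbf × 4.44822 = 991.953 N
25.5 kgf × 9.80665 = 250.07 N
2.48 kN × 1000 = 2480 N
Combined: 991.953 + 250.07 + 2480 = 3722.02 N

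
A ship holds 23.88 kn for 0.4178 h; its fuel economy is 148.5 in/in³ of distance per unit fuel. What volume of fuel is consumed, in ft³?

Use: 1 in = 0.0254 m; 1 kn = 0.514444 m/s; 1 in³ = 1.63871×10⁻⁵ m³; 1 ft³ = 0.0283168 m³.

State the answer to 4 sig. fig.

23.88 kn → 12.2849 m/s
0.4178 h → 1504.08 s
d = v × t = 12.2849 × 1504.08 = 18477.5 m
148.5 in/in³ → 230175 m/m³
V = d / (distance per unit fuel) = 18477.5 / 230175 = 0.0802759 m³
In ft³: 0.0802759 / 0.0283168 = 2.83492 ft³

2.835 ft³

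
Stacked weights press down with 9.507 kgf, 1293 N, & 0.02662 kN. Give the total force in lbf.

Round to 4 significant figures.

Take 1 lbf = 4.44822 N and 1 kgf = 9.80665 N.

317.6 lbf

9.507 kgf × 9.80665 = 93.2318 N
1293 N (already N)
0.02662 kN × 1000 = 26.62 N
Sum: 93.2318 + 1293 + 26.62 = 1412.85 N
In lbf: 1412.85 / 4.44822 = 317.621 lbf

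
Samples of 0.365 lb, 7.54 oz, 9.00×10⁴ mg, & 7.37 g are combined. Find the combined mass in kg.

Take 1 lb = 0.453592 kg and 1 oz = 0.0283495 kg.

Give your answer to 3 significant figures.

0.477 kg

0.365 lb × 0.453592 → 0.165561 kg
7.54 oz × 0.0283495 → 0.213755 kg
9.00×10⁴ mg × 10⁻⁶ → 0.09 kg
7.37 g × 0.001 → 0.00737 kg
Total: 0.165561 + 0.213755 + 0.09 + 0.00737 = 0.476686 kg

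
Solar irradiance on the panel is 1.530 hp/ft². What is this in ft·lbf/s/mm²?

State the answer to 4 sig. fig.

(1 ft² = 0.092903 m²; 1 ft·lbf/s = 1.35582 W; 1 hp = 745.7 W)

1.530 hp/ft² × 745.7 W/hp ÷ 0.092903 m²/ft² = 12280.8 W/m²
12280.8 W/m² ÷ 1.35582 W/ft·lbf/s × 10⁻⁶ m²/mm² = 0.00905784 ft·lbf/s/mm²

0.009058 ft·lbf/s/mm²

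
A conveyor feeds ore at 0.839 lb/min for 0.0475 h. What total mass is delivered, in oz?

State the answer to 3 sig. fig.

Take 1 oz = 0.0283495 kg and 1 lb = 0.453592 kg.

38.3 oz

0.839 lb/min → 0.00634273 kg/s
0.0475 h → 171 s
m = ṁ × t = 0.00634273 × 171 = 1.08461 kg
In oz: 1.08461 / 0.0283495 = 38.2585 oz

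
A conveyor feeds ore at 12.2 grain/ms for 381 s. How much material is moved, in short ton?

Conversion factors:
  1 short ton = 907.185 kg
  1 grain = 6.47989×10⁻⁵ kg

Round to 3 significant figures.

0.332 short ton

12.2 grain/ms → 0.790547 kg/s
m = ṁ × t = 0.790547 × 381 = 301.198 kg
In short ton: 301.198 / 907.185 = 0.332014 short ton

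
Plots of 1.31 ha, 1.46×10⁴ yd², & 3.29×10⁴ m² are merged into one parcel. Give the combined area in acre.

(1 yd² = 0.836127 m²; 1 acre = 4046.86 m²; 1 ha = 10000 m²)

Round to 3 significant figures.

14.4 acre

1.31 ha × 10000 = 13100 m²
1.46×10⁴ yd² × 0.836127 = 12207.5 m²
3.29×10⁴ m² (already m²)
Total: 13100 + 12207.5 + 32900 = 58207.5 m²
In acre: 58207.5 / 4046.86 = 14.3834 acre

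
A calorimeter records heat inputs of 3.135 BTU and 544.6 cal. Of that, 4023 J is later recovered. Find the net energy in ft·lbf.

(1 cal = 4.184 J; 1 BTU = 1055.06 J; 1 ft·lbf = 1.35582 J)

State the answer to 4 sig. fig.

1153 ft·lbf

3.135 BTU × 1055.06 → 3307.61 J
544.6 cal × 4.184 → 2278.61 J
4023 J (already J)
Result: 3307.61 + 2278.61 − 4023 = 1563.22 J
In ft·lbf: 1563.22 / 1.35582 = 1152.97 ft·lbf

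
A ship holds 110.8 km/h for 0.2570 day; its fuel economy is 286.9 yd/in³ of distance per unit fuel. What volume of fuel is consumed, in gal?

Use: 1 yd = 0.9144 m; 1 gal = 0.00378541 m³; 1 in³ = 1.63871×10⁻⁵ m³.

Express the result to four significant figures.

110.8 km/h → 30.7778 m/s
0.2570 day → 22204.8 s
d = v × t = 30.7778 × 22204.8 = 683415 m
286.9 yd/in³ → 1.6009×10⁷ m/m³
V = d / (distance per unit fuel) = 683415 / 1.6009×10⁷ = 0.0426894 m³
In gal: 0.0426894 / 0.00378541 = 11.2774 gal

11.28 gal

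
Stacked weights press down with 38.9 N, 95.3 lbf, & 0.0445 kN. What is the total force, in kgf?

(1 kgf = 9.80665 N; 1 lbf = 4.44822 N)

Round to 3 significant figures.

51.7 kgf

38.9 N (already N)
95.3 lbf × 4.44822 = 423.915 N
0.0445 kN × 1000 = 44.5 N
Combined: 38.9 + 423.915 + 44.5 = 507.315 N
In kgf: 507.315 / 9.80665 = 51.7317 kgf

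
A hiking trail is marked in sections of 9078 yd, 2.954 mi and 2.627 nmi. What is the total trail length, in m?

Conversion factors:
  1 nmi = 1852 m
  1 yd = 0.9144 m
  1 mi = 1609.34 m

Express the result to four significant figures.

9078 yd × 0.9144 = 8300.92 m
2.954 mi × 1609.34 = 4753.99 m
2.627 nmi × 1852 = 4865.2 m
Sum: 8300.92 + 4753.99 + 4865.2 = 17920.1 m

1.792×10⁴ m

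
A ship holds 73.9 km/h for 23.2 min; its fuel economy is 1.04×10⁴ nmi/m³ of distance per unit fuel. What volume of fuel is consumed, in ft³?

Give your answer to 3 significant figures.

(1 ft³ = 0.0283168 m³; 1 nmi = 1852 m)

0.0524 ft³

73.9 km/h → 20.5278 m/s
23.2 min → 1392 s
d = v × t = 20.5278 × 1392 = 28574.7 m
1.04×10⁴ nmi/m³ → 1.92608×10⁷ m/m³
V = d / (distance per unit fuel) = 28574.7 / 1.92608×10⁷ = 0.00148357 m³
In ft³: 0.00148357 / 0.0283168 = 0.0523919 ft³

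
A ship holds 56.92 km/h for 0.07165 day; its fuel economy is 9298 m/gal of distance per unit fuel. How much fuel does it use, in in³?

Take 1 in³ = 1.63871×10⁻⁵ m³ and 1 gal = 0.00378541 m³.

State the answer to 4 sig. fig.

56.92 km/h → 15.8111 m/s
0.07165 day → 6190.56 s
d = v × t = 15.8111 × 6190.56 = 97879.6 m
9298 m/gal → 2.45627×10⁶ m/m³
V = d / (distance per unit fuel) = 97879.6 / 2.45627×10⁶ = 0.0398489 m³
In in³: 0.0398489 / 1.63871×10⁻⁵ = 2431.72 in³

2432 in³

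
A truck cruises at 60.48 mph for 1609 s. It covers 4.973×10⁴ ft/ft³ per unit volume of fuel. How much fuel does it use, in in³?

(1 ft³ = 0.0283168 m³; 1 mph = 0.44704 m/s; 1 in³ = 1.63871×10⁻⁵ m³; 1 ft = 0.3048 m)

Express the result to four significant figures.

4959 in³

60.48 mph → 27.037 m/s
d = v × t = 27.037 × 1609 = 43502.5 m
4.973×10⁴ ft/ft³ → 535290 m/m³
V = d / (distance per unit fuel) = 43502.5 / 535290 = 0.081269 m³
In in³: 0.081269 / 1.63871×10⁻⁵ = 4959.33 in³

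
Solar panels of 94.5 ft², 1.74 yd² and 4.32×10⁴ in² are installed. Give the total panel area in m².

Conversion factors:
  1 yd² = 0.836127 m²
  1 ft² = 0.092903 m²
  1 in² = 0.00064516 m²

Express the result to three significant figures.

94.5 ft² × 0.092903 = 8.77933 m²
1.74 yd² × 0.836127 = 1.45486 m²
4.32×10⁴ in² × 0.00064516 = 27.8709 m²
Sum: 8.77933 + 1.45486 + 27.8709 = 38.1051 m²

38.1 m²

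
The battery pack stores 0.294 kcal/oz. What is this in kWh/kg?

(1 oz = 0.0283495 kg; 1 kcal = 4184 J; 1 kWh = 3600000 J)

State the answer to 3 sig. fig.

0.0121 kWh/kg

0.294 kcal/oz × 4184 J/kcal ÷ 0.0283495 kg/oz = 43390.4 J/kg
43390.4 J/kg ÷ 3600000 J/kWh = 0.0120529 kWh/kg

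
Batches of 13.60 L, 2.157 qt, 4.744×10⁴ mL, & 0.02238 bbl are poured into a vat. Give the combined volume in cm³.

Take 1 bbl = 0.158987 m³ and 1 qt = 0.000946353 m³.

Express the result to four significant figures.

6.664×10⁴ cm³

13.60 L × 0.001 = 0.0136 m³
2.157 qt × 0.000946353 = 0.00204128 m³
4.744×10⁴ mL × 10⁻⁶ = 0.04744 m³
0.02238 bbl × 0.158987 = 0.00355813 m³
Combined: 0.0136 + 0.00204128 + 0.04744 + 0.00355813 = 0.0666394 m³
In cm³: 0.0666394 / 10⁻⁶ = 66639.4 cm³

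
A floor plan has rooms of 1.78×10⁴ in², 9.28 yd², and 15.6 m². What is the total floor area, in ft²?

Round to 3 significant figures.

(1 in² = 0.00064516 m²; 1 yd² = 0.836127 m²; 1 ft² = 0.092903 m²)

375 ft²

1.78×10⁴ in² × 0.00064516 = 11.4838 m²
9.28 yd² × 0.836127 = 7.75926 m²
15.6 m² (already m²)
Combined: 11.4838 + 7.75926 + 15.6 = 34.8431 m²
In ft²: 34.8431 / 0.092903 = 375.048 ft²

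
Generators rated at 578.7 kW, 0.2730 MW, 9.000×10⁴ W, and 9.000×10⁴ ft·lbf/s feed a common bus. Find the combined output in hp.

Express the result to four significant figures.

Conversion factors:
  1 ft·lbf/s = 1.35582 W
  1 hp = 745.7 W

1426 hp

578.7 kW × 1000 = 578700 W
0.2730 MW × 1000000 = 273000 W
9.000×10⁴ W (already W)
9.000×10⁴ ft·lbf/s × 1.35582 = 122024 W
Sum: 578700 + 273000 + 90000 + 122024 = 1.06372×10⁶ W
In hp: 1.06372×10⁶ / 745.7 = 1426.47 hp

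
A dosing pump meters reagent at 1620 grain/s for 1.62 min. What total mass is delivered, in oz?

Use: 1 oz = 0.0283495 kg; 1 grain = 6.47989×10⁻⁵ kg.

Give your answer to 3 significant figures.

1620 grain/s → 0.104974 kg/s
1.62 min → 97.2 s
m = ṁ × t = 0.104974 × 97.2 = 10.2035 kg
In oz: 10.2035 / 0.0283495 = 359.918 oz

360 oz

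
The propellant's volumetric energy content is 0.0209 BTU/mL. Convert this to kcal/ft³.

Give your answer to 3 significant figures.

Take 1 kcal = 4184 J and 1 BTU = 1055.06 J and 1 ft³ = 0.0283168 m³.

0.0209 BTU/mL × 1055.06 J/BTU ÷ 10⁻⁶ m³/mL = 2.20508×10⁷ J/m³
2.20508×10⁷ J/m³ ÷ 4184 J/kcal × 0.0283168 m³/ft³ = 149.237 kcal/ft³

149 kcal/ft³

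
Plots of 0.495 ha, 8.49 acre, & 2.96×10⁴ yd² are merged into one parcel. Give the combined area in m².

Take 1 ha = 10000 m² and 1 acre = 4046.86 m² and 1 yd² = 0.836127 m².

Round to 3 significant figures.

0.495 ha × 10000 = 4950 m²
8.49 acre × 4046.86 = 34357.8 m²
2.96×10⁴ yd² × 0.836127 = 24749.4 m²
Combined: 4950 + 34357.8 + 24749.4 = 64057.2 m²

6.41×10⁴ m²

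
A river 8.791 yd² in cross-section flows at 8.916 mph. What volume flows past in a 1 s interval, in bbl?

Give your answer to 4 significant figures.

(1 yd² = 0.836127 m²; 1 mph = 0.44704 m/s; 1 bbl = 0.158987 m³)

8.916 mph × 0.44704 → 3.98581 m/s
8.791 yd² × 0.836127 → 7.35039 m²
V = v × A × t = 3.98581 m/s × 7.35039 m² × 1 s = 29.2973 m³
29.2973 m³ ÷ (0.158987 m³/bbl) = 184.275 bbl

184.3 bbl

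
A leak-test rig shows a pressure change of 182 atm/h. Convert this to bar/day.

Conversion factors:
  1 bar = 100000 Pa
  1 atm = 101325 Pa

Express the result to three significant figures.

4430 bar/day

182 atm/h × 101325 Pa/atm ÷ 3600 s/h = 5122.54 Pa/s
5122.54 Pa/s ÷ 100000 Pa/bar × 86400 s/day = 4425.87 bar/day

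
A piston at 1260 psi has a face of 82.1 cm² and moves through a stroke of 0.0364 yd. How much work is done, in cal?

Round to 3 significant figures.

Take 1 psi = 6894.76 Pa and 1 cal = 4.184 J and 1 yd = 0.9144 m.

1260 psi → 8.6874×10⁶ Pa
82.1 cm² → 0.00821 m²
F = P × A = 8.6874×10⁶ × 0.00821 = 71323.6 N
0.0364 yd → 0.0332842 m
W = F × d = 71323.6 × 0.0332842 = 2373.95 J
In cal: 2373.95 / 4.184 = 567.388 cal

567 cal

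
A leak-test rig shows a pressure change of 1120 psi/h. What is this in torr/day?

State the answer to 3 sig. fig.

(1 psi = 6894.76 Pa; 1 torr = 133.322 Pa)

1120 psi/h × 6894.76 Pa/psi ÷ 3600 s/h = 2145.04 Pa/s
2145.04 Pa/s ÷ 133.322 Pa/torr × 86400 s/day = 1.3901×10⁶ torr/day

1.39×10⁶ torr/day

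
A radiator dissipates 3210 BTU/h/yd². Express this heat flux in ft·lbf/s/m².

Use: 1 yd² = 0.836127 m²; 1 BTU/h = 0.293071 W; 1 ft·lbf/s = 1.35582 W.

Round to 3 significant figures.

3210 BTU/h/yd² × 0.293071 W/BTU/h ÷ 0.836127 m²/yd² = 1125.14 W/m²
1125.14 W/m² ÷ 1.35582 W/ft·lbf/s = 829.859 ft·lbf/s/m²

830 ft·lbf/s/m²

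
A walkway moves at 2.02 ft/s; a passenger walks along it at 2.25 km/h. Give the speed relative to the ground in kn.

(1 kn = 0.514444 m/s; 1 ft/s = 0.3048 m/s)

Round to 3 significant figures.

2.02 ft/s × 0.3048 = 0.615696 m/s
2.25 km/h × (1/3.6) = 0.625 m/s
Combined: 0.615696 + 0.625 = 1.2407 m/s
In kn: 1.2407 / 0.514444 = 2.41173 kn

2.41 kn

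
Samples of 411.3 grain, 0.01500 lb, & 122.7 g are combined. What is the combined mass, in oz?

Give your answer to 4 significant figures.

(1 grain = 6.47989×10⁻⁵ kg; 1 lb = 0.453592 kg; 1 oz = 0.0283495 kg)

5.508 oz

411.3 grain × 6.47989×10⁻⁵ = 0.0266518 kg
0.01500 lb × 0.453592 = 0.00680388 kg
122.7 g × 0.001 = 0.1227 kg
Combined: 0.0266518 + 0.00680388 + 0.1227 = 0.156156 kg
In oz: 0.156156 / 0.0283495 = 5.50825 oz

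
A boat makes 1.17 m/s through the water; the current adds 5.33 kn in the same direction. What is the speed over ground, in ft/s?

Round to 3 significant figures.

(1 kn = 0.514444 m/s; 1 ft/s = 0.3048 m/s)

12.8 ft/s

1.17 m/s (already m/s)
5.33 kn × 0.514444 → 2.74199 m/s
Sum: 1.17 + 2.74199 = 3.91199 m/s
In ft/s: 3.91199 / 0.3048 = 12.8346 ft/s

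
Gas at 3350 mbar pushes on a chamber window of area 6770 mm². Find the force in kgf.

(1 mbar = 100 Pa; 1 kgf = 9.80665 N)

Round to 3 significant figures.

3350 mbar × 100 = 335000 Pa
6770 mm² × 10⁻⁶ = 0.00677 m²
F = P × A = 335000 Pa × 0.00677 m² = 2267.95 N
2267.95 N ÷ (9.80665 N/kgf) = 231.267 kgf

231 kgf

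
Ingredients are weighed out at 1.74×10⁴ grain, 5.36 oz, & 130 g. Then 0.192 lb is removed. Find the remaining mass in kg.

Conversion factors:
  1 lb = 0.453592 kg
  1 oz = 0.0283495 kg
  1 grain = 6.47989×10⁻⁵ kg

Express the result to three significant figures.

1.32 kg

1.74×10⁴ grain × 6.47989×10⁻⁵ → 1.1275 kg
5.36 oz × 0.0283495 → 0.151953 kg
130 g × 0.001 → 0.13 kg
0.192 lb × 0.453592 → 0.0870897 kg
Net: 1.1275 + 0.151953 + 0.13 − 0.0870897 = 1.32236 kg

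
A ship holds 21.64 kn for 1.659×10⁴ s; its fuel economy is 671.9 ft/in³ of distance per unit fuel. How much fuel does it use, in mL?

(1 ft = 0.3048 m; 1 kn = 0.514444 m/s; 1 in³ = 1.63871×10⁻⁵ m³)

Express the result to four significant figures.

1.478×10⁴ mL

21.64 kn → 11.1326 m/s
d = v × t = 11.1326 × 16590 = 184690 m
671.9 ft/in³ → 1.24973×10⁷ m/m³
V = d / (distance per unit fuel) = 184690 / 1.24973×10⁷ = 0.0147784 m³
In mL: 0.0147784 / 10⁻⁶ = 14778.4 mL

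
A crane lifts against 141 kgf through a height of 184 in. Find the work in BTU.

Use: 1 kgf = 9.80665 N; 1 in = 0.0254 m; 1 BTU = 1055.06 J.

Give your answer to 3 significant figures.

141 kgf × 9.80665 = 1382.74 N
184 in × 0.0254 = 4.6736 m
W = F × d = 1382.74 N × 4.6736 m = 6462.37 J
6462.37 J ÷ (1055.06 J/BTU) = 6.12512 BTU

6.13 BTU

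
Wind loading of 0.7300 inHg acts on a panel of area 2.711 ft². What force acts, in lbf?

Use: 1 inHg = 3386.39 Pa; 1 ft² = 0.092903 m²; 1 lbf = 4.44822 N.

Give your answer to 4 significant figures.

140.0 lbf

0.7300 inHg × 3386.39 → 2472.06 Pa
2.711 ft² × 0.092903 → 0.25186 m²
F = P × A = 2472.06 Pa × 0.25186 m² = 622.613 N
622.613 N ÷ (4.44822 N/lbf) = 139.969 lbf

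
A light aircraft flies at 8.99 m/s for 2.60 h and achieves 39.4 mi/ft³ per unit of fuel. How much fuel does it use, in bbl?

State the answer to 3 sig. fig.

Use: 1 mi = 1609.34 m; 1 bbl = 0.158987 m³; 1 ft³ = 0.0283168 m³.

0.236 bbl

2.60 h → 9360 s
d = v × t = 8.99 × 9360 = 84146.4 m
39.4 mi/ft³ → 2.23924×10⁶ m/m³
V = d / (distance per unit fuel) = 84146.4 / 2.23924×10⁶ = 0.0375781 m³
In bbl: 0.0375781 / 0.158987 = 0.23636 bbl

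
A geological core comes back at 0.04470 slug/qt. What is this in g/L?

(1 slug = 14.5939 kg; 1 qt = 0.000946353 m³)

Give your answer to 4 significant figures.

0.04470 slug/qt × 14.5939 kg/slug ÷ 0.000946353 m³/qt = 689.328 kg/m³
689.328 kg/m³ ÷ 0.001 kg/g × 0.001 m³/L = 689.328 g/L

689.3 g/L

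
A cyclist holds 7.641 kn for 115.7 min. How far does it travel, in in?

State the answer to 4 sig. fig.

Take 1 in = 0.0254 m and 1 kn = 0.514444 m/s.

7.641 kn × 0.514444 = 3.93087 m/s
115.7 min × 60 = 6942 s
d = v × t = 3.93087 m/s × 6942 s = 27288.1 m
27288.1 m ÷ (0.0254 m/in) = 1.07433×10⁶ in

1.074×10⁶ in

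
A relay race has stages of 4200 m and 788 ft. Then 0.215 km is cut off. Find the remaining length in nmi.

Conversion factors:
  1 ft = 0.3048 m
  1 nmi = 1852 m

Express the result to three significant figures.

4200 m (already m)
788 ft × 0.3048 → 240.182 m
0.215 km × 1000 → 215 m
Sum: 4200 + 240.182 − 215 = 4225.18 m
In nmi: 4225.18 / 1852 = 2.28141 nmi

2.28 nmi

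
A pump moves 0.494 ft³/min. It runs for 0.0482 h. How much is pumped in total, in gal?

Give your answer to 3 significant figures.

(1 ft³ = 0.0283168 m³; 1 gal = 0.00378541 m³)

0.494 ft³/min → 2.33142×10⁻⁴ m³/s
0.0482 h → 173.52 s
V = Q × t = 2.33142×10⁻⁴ × 173.52 = 0.0404548 m³
In gal: 0.0404548 / 0.00378541 = 10.687 gal

10.7 gal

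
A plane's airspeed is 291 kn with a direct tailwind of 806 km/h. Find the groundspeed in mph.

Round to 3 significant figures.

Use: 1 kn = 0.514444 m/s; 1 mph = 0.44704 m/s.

836 mph

291 kn × 0.514444 → 149.703 m/s
806 km/h × (1/3.6) → 223.889 m/s
Sum: 149.703 + 223.889 = 373.592 m/s
In mph: 373.592 / 0.44704 = 835.702 mph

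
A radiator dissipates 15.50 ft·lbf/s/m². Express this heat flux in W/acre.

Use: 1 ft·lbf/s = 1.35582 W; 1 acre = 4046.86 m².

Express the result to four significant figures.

15.50 ft·lbf/s/m² × 1.35582 W/ft·lbf/s = 21.0152 W/m²
21.0152 W/m² × 4046.86 m²/acre = 85045.6 W/acre

8.505×10⁴ W/acre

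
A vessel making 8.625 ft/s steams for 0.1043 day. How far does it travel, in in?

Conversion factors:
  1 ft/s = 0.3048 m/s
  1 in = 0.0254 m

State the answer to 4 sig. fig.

9.327×10⁵ in

8.625 ft/s × 0.3048 → 2.6289 m/s
0.1043 day × 86400 → 9011.52 s
d = v × t = 2.6289 m/s × 9011.52 s = 23690.4 m
23690.4 m ÷ (0.0254 m/in) = 932693 in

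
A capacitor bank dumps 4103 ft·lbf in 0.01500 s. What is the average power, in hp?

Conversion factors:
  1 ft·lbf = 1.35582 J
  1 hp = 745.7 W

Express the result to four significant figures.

497.3 hp

4103 ft·lbf × 1.35582 → 5562.93 J
P = E / t = 5562.93 J / 0.015 s = 370862 W
370862 W ÷ (745.7 W/hp) = 497.334 hp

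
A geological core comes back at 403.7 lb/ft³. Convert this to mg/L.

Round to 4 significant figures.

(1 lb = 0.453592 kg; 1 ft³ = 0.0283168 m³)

403.7 lb/ft³ × 0.453592 kg/lb ÷ 0.0283168 m³/ft³ = 6466.66 kg/m³
6466.66 kg/m³ ÷ 10⁻⁶ kg/mg × 0.001 m³/L = 6.46666×10⁶ mg/L

6.467×10⁶ mg/L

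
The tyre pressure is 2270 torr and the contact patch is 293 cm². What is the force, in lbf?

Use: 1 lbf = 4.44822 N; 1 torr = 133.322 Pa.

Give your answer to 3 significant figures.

1990 lbf

2270 torr × 133.322 → 302641 Pa
293 cm² × 0.0001 → 0.0293 m²
F = P × A = 302641 Pa × 0.0293 m² = 8867.38 N
8867.38 N ÷ (4.44822 N/lbf) = 1993.47 lbf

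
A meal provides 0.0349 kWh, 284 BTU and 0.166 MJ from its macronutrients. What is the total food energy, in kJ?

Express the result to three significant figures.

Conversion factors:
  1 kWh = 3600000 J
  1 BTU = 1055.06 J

0.0349 kWh × 3600000 → 125640 J
284 BTU × 1055.06 → 299637 J
0.166 MJ × 1000000 → 166000 J
Combined: 125640 + 299637 + 166000 = 591277 J
In kJ: 591277 / 1000 = 591.277 kJ

591 kJ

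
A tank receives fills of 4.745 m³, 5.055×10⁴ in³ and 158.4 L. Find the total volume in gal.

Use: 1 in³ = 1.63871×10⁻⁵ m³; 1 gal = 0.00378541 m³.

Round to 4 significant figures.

1514 gal

4.745 m³ (already m³)
5.055×10⁴ in³ × 1.63871×10⁻⁵ = 0.828368 m³
158.4 L × 0.001 = 0.1584 m³
Sum: 4.745 + 0.828368 + 0.1584 = 5.73177 m³
In gal: 5.73177 / 0.00378541 = 1514.17 gal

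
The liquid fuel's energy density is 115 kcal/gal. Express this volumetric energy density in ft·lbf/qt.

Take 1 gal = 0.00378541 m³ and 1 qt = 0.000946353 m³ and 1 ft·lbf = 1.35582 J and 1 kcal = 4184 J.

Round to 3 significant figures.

115 kcal/gal × 4184 J/kcal ÷ 0.00378541 m³/gal = 1.27109×10⁸ J/m³
1.27109×10⁸ J/m³ ÷ 1.35582 J/ft·lbf × 0.000946353 m³/qt = 88721.2 ft·lbf/qt

8.87×10⁴ ft·lbf/qt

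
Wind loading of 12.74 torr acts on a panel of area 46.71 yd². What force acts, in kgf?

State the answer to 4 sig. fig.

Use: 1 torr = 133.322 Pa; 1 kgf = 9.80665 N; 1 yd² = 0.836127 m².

6764 kgf

12.74 torr × 133.322 → 1698.52 Pa
46.71 yd² × 0.836127 → 39.0555 m²
F = P × A = 1698.52 Pa × 39.0555 m² = 66336.5 N
66336.5 N ÷ (9.80665 N/kgf) = 6764.44 kgf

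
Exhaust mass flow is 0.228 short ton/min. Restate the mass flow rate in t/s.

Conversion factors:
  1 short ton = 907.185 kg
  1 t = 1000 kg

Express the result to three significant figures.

0.00345 t/s

0.228 short ton/min × 907.185 kg/short ton ÷ 60 s/min = 3.4473 kg/s
3.4473 kg/s ÷ 1000 kg/t = 0.0034473 t/s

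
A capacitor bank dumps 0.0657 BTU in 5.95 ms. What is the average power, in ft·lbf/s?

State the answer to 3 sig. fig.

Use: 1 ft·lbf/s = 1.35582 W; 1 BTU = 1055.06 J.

0.0657 BTU × 1055.06 = 69.3174 J
5.95 ms × 0.001 = 0.00595 s
P = E / t = 69.3174 J / 0.00595 s = 11650 W
11650 W ÷ (1.35582 W/ft·lbf/s) = 8592.59 ft·lbf/s

8590 ft·lbf/s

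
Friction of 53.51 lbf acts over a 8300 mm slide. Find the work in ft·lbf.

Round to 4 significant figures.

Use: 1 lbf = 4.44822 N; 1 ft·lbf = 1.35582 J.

53.51 lbf × 4.44822 = 238.024 N
8300 mm × 0.001 = 8.3 m
W = F × d = 238.024 N × 8.3 m = 1975.6 J
1975.6 J ÷ (1.35582 J/ft·lbf) = 1457.13 ft·lbf

1457 ft·lbf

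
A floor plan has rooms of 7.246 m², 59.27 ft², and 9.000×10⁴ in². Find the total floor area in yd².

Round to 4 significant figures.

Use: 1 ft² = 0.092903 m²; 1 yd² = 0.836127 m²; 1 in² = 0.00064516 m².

7.246 m² (already m²)
59.27 ft² × 0.092903 → 5.50636 m²
9.000×10⁴ in² × 0.00064516 → 58.0644 m²
Total: 7.246 + 5.50636 + 58.0644 = 70.8168 m²
In yd²: 70.8168 / 0.836127 = 84.6962 yd²

84.70 yd²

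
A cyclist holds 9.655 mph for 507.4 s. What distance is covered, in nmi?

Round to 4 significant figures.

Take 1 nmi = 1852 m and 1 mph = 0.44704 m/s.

1.183 nmi

9.655 mph × 0.44704 = 4.31617 m/s
d = v × t = 4.31617 m/s × 507.4 s = 2190.02 m
2190.02 m ÷ (1852 m/nmi) = 1.18252 nmi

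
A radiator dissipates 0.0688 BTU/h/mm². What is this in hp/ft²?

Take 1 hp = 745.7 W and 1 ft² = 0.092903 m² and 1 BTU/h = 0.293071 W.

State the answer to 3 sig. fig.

0.0688 BTU/h/mm² × 0.293071 W/BTU/h ÷ 10⁻⁶ m²/mm² = 20163.3 W/m²
20163.3 W/m² ÷ 745.7 W/hp × 0.092903 m²/ft² = 2.51204 hp/ft²

2.51 hp/ft²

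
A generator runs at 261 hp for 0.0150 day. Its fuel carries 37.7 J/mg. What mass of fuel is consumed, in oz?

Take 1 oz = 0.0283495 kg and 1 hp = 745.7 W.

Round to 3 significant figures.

261 hp → 194628 W
0.0150 day → 1296 s
E = P × t = 194628 × 1296 = 2.52238×10⁸ J
37.7 J/mg → 3.77×10⁷ J/kg
m = E / e_s = 2.52238×10⁸ / 3.77×10⁷ = 6.69066 kg
In oz: 6.69066 / 0.0283495 = 236.006 oz

236 oz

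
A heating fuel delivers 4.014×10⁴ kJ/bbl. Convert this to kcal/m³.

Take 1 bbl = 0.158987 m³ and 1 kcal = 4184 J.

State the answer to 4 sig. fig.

4.014×10⁴ kJ/bbl × 1000 J/kJ ÷ 0.158987 m³/bbl = 2.52473×10⁸ J/m³
2.52473×10⁸ J/m³ ÷ 4184 J/kcal = 60342.5 kcal/m³

6.034×10⁴ kcal/m³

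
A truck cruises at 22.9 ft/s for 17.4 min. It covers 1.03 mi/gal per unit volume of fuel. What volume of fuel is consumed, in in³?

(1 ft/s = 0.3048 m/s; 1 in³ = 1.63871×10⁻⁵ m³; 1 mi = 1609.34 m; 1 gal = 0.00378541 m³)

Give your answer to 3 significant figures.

22.9 ft/s → 6.97992 m/s
17.4 min → 1044 s
d = v × t = 6.97992 × 1044 = 7287.04 m
1.03 mi/gal → 437897 m/m³
V = d / (distance per unit fuel) = 7287.04 / 437897 = 0.016641 m³
In in³: 0.016641 / 1.63871×10⁻⁵ = 1015.49 in³

1020 in³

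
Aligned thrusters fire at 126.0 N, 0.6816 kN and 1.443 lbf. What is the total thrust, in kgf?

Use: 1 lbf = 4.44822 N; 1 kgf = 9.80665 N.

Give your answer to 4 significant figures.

126.0 N (already N)
0.6816 kN × 1000 = 681.6 N
1.443 lbf × 4.44822 = 6.41878 N
Combined: 126 + 681.6 + 6.41878 = 814.019 N
In kgf: 814.019 / 9.80665 = 83.0068 kgf

83.01 kgf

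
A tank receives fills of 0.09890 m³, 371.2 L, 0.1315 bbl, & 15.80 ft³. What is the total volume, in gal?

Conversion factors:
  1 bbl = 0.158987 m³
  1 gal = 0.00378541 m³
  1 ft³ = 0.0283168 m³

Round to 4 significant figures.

247.9 gal

0.09890 m³ (already m³)
371.2 L × 0.001 = 0.3712 m³
0.1315 bbl × 0.158987 = 0.0209068 m³
15.80 ft³ × 0.0283168 = 0.447405 m³
Combined: 0.0989 + 0.3712 + 0.0209068 + 0.447405 = 0.938412 m³
In gal: 0.938412 / 0.00378541 = 247.902 gal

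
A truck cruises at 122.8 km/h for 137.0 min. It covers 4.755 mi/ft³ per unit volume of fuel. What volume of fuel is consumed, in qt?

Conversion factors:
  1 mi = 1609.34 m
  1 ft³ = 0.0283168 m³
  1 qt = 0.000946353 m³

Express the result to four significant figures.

1096 qt

122.8 km/h → 34.1111 m/s
137.0 min → 8220 s
d = v × t = 34.1111 × 8220 = 280393 m
4.755 mi/ft³ → 270243 m/m³
V = d / (distance per unit fuel) = 280393 / 270243 = 1.03756 m³
In qt: 1.03756 / 0.000946353 = 1096.38 qt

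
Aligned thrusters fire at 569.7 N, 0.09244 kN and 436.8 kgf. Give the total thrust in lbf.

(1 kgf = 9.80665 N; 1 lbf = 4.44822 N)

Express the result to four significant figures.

1112 lbf

569.7 N (already N)
0.09244 kN × 1000 = 92.44 N
436.8 kgf × 9.80665 = 4283.54 N
Combined: 569.7 + 92.44 + 4283.54 = 4945.68 N
In lbf: 4945.68 / 4.44822 = 1111.83 lbf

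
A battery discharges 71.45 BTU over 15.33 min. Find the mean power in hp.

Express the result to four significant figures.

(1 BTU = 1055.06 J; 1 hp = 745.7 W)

0.1099 hp

71.45 BTU × 1055.06 = 75384 J
15.33 min × 60 = 919.8 s
P = E / t = 75384 J / 919.8 s = 81.9569 W
81.9569 W ÷ (745.7 W/hp) = 0.109906 hp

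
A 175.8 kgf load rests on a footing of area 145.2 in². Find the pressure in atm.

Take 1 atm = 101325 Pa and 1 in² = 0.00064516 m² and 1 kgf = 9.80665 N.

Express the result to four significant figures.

0.1816 atm

175.8 kgf × 9.80665 = 1724.01 N
145.2 in² × 0.00064516 = 0.0936772 m²
P = F / A = 1724.01 N / 0.0936772 m² = 18403.7 Pa
18403.7 Pa ÷ (101325 Pa/atm) = 0.18163 atm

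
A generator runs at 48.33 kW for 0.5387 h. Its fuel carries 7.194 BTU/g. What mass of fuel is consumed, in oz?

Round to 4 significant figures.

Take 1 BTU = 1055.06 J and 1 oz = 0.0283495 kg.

48.33 kW → 48330 W
0.5387 h → 1939.32 s
E = P × t = 48330 × 1939.32 = 9.37273×10⁷ J
7.194 BTU/g → 7.5901×10⁶ J/kg
m = E / e_s = 9.37273×10⁷ / 7.5901×10⁶ = 12.3486 kg
In oz: 12.3486 / 0.0283495 = 435.584 oz

435.6 oz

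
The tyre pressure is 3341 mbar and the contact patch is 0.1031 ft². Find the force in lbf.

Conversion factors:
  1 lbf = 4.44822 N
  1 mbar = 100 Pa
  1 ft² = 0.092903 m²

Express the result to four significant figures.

3341 mbar × 100 = 334100 Pa
0.1031 ft² × 0.092903 = 0.0095783 m²
F = P × A = 334100 Pa × 0.0095783 m² = 3200.11 N
3200.11 N ÷ (4.44822 N/lbf) = 719.414 lbf

719.4 lbf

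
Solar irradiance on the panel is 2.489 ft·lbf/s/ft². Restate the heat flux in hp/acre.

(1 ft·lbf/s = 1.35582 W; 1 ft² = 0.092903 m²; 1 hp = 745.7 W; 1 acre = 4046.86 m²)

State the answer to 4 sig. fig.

2.489 ft·lbf/s/ft² × 1.35582 W/ft·lbf/s ÷ 0.092903 m²/ft² = 36.3243 W/m²
36.3243 W/m² ÷ 745.7 W/hp × 4046.86 m²/acre = 197.129 hp/acre

197.1 hp/acre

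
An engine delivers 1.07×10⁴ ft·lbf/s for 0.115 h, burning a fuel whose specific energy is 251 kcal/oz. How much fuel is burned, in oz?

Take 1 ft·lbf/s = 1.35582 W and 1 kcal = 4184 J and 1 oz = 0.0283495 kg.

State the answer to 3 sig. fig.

5.72 oz

1.07×10⁴ ft·lbf/s → 14507.3 W
0.115 h → 414 s
E = P × t = 14507.3 × 414 = 6.00602×10⁶ J
251 kcal/oz → 3.70442×10⁷ J/kg
m = E / e_s = 6.00602×10⁶ / 3.70442×10⁷ = 0.162131 kg
In oz: 0.162131 / 0.0283495 = 5.71901 oz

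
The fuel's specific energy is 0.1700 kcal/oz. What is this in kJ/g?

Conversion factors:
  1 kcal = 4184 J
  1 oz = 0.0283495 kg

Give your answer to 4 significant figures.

0.1700 kcal/oz × 4184 J/kcal ÷ 0.0283495 kg/oz = 25089.7 J/kg
25089.7 J/kg ÷ 1000 J/kJ × 0.001 kg/g = 0.0250897 kJ/g

0.02509 kJ/g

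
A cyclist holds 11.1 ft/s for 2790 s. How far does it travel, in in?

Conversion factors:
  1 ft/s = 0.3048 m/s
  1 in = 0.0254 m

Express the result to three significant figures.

3.72×10⁵ in

11.1 ft/s × 0.3048 → 3.38328 m/s
d = v × t = 3.38328 m/s × 2790 s = 9439.35 m
9439.35 m ÷ (0.0254 m/in) = 371628 in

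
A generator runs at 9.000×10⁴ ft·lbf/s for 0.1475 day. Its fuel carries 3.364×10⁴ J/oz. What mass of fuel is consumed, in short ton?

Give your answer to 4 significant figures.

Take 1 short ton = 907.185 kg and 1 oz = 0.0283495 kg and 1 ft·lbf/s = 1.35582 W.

1.445 short ton

9.000×10⁴ ft·lbf/s → 122024 W
0.1475 day → 12744 s
E = P × t = 122024 × 12744 = 1.55507×10⁹ J
3.364×10⁴ J/oz → 1.18662×10⁶ J/kg
m = E / e_s = 1.55507×10⁹ / 1.18662×10⁶ = 1310.5 kg
In short ton: 1310.5 / 907.185 = 1.44458 short ton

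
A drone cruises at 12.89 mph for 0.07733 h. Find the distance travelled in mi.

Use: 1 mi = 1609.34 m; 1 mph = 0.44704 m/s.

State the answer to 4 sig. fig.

0.9968 mi

12.89 mph × 0.44704 = 5.76235 m/s
0.07733 h × 3600 = 278.388 s
d = v × t = 5.76235 m/s × 278.388 s = 1604.17 m
1604.17 m ÷ (1609.34 m/mi) = 0.996788 mi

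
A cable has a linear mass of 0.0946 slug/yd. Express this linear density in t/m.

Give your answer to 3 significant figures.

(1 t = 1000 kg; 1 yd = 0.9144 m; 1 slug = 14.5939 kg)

0.00151 t/m

0.0946 slug/yd × 14.5939 kg/slug ÷ 0.9144 m/yd = 1.50982 kg/m
1.50982 kg/m ÷ 1000 kg/t = 0.00150982 t/m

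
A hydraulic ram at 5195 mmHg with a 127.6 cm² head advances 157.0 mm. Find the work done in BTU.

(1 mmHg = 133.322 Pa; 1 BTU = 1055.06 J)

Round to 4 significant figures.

1.315 BTU

5195 mmHg → 692608 Pa
127.6 cm² → 0.01276 m²
F = P × A = 692608 × 0.01276 = 8837.68 N
157.0 mm → 0.157 m
W = F × d = 8837.68 × 0.157 = 1387.52 J
In BTU: 1387.52 / 1055.06 = 1.31511 BTU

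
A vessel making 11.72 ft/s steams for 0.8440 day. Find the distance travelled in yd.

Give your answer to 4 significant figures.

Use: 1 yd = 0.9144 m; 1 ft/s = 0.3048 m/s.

11.72 ft/s × 0.3048 → 3.57226 m/s
0.8440 day × 86400 → 72921.6 s
d = v × t = 3.57226 m/s × 72921.6 s = 260495 m
260495 m ÷ (0.9144 m/yd) = 284881 yd

2.849×10⁵ yd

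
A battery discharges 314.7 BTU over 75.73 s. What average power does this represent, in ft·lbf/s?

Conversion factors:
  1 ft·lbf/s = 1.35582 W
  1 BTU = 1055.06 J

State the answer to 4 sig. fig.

3234 ft·lbf/s

314.7 BTU × 1055.06 = 332027 J
P = E / t = 332027 J / 75.73 s = 4384.35 W
4384.35 W ÷ (1.35582 W/ft·lbf/s) = 3233.73 ft·lbf/s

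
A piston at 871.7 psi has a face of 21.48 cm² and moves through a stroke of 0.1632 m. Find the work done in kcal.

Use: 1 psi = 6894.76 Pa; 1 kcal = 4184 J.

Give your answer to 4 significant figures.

871.7 psi → 6.01016×10⁶ Pa
21.48 cm² → 0.002148 m²
F = P × A = 6.01016×10⁶ × 0.002148 = 12909.8 N
W = F × d = 12909.8 × 0.1632 = 2106.88 J
In kcal: 2106.88 / 4184 = 0.503556 kcal

0.5036 kcal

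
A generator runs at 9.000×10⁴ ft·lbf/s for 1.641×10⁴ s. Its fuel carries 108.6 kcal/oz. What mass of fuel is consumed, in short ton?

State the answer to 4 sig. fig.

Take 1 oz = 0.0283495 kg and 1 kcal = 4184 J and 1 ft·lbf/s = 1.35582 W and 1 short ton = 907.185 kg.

9.000×10⁴ ft·lbf/s → 122024 W
E = P × t = 122024 × 16410 = 2.00241×10⁹ J
108.6 kcal/oz → 1.60279×10⁷ J/kg
m = E / e_s = 2.00241×10⁹ / 1.60279×10⁷ = 124.933 kg
In short ton: 124.933 / 907.185 = 0.137715 short ton

0.1377 short ton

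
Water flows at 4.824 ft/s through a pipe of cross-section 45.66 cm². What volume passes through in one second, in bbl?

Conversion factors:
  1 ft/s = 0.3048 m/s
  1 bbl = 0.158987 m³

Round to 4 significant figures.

0.04223 bbl

4.824 ft/s × 0.3048 → 1.47036 m/s
45.66 cm² × 0.0001 → 0.004566 m²
V = v × A × t = 1.47036 m/s × 0.004566 m² × 1 s = 0.00671366 m³
0.00671366 m³ ÷ (0.158987 m³/bbl) = 0.0422277 bbl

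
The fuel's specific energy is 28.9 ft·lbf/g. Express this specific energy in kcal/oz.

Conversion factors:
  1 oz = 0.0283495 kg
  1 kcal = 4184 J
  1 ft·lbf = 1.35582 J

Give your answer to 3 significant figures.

28.9 ft·lbf/g × 1.35582 J/ft·lbf ÷ 0.001 kg/g = 39183.2 J/kg
39183.2 J/kg ÷ 4184 J/kcal × 0.0283495 kg/oz = 0.265493 kcal/oz

0.265 kcal/oz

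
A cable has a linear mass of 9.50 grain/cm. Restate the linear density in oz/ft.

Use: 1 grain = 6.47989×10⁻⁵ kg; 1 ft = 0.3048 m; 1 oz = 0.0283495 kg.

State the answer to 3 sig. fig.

0.662 oz/ft

9.50 grain/cm × 6.47989×10⁻⁵ kg/grain ÷ 0.01 m/cm = 0.061559 kg/m
0.061559 kg/m ÷ 0.0283495 kg/oz × 0.3048 m/ft = 0.661852 oz/ft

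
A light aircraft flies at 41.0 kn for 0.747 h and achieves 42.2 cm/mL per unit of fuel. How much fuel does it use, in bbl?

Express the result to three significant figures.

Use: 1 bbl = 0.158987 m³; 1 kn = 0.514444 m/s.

0.845 bbl

41.0 kn → 21.0922 m/s
0.747 h → 2689.2 s
d = v × t = 21.0922 × 2689.2 = 56721.1 m
42.2 cm/mL → 422000 m/m³
V = d / (distance per unit fuel) = 56721.1 / 422000 = 0.13441 m³
In bbl: 0.13441 / 0.158987 = 0.845415 bbl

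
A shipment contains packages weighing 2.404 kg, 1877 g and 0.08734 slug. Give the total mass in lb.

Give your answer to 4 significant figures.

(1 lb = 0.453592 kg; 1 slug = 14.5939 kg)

2.404 kg (already kg)
1877 g × 0.001 = 1.877 kg
0.08734 slug × 14.5939 = 1.27463 kg
Sum: 2.404 + 1.877 + 1.27463 = 5.55563 kg
In lb: 5.55563 / 0.453592 = 12.2481 lb

12.25 lb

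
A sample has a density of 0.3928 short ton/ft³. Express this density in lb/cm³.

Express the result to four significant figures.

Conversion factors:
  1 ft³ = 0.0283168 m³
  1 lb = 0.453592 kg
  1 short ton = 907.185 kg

0.02774 lb/cm³

0.3928 short ton/ft³ × 907.185 kg/short ton ÷ 0.0283168 m³/ft³ = 12584.1 kg/m³
12584.1 kg/m³ ÷ 0.453592 kg/lb × 10⁻⁶ m³/cm³ = 0.0277432 lb/cm³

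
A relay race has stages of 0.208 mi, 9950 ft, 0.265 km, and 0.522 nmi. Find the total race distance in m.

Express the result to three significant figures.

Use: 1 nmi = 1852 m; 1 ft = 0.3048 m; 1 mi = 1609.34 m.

4600 m

0.208 mi × 1609.34 → 334.743 m
9950 ft × 0.3048 → 3032.76 m
0.265 km × 1000 → 265 m
0.522 nmi × 1852 → 966.744 m
Total: 334.743 + 3032.76 + 265 + 966.744 = 4599.25 m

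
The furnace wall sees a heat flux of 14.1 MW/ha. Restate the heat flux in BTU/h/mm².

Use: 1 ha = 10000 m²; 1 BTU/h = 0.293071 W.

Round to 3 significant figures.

0.00481 BTU/h/mm²

14.1 MW/ha × 1000000 W/MW ÷ 10000 m²/ha = 1410 W/m²
1410 W/m² ÷ 0.293071 W/BTU/h × 10⁻⁶ m²/mm² = 0.00481112 BTU/h/mm²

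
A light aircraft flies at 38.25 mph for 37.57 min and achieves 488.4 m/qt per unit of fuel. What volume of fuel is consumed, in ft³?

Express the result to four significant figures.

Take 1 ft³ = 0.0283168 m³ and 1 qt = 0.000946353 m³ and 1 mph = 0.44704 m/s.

38.25 mph → 17.0993 m/s
37.57 min → 2254.2 s
d = v × t = 17.0993 × 2254.2 = 38545.2 m
488.4 m/qt → 516086 m/m³
V = d / (distance per unit fuel) = 38545.2 / 516086 = 0.0746876 m³
In ft³: 0.0746876 / 0.0283168 = 2.63757 ft³

2.638 ft³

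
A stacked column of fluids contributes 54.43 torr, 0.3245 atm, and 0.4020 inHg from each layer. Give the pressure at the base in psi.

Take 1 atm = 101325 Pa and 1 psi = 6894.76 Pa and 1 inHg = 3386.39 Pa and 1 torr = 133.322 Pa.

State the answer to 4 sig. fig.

54.43 torr × 133.322 = 7256.72 Pa
0.3245 atm × 101325 = 32880 Pa
0.4020 inHg × 3386.39 = 1361.33 Pa
Total: 7256.72 + 32880 + 1361.33 = 41498 Pa
In psi: 41498 / 6894.76 = 6.01877 psi

6.019 psi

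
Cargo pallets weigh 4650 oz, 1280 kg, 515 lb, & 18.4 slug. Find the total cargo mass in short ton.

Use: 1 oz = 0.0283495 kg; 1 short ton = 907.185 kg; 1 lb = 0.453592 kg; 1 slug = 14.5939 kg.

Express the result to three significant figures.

4650 oz × 0.0283495 = 131.825 kg
1280 kg (already kg)
515 lb × 0.453592 = 233.6 kg
18.4 slug × 14.5939 = 268.528 kg
Combined: 131.825 + 1280 + 233.6 + 268.528 = 1913.95 kg
In short ton: 1913.95 / 907.185 = 2.10977 short ton

2.11 short ton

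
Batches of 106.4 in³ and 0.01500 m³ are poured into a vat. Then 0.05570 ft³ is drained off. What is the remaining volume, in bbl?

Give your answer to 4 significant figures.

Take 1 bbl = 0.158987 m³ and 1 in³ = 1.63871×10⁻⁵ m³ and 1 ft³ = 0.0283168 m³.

0.09539 bbl

106.4 in³ × 1.63871×10⁻⁵ = 0.00174359 m³
0.01500 m³ (already m³)
0.05570 ft³ × 0.0283168 = 0.00157725 m³
Net: 0.00174359 + 0.015 − 0.00157725 = 0.0151663 m³
In bbl: 0.0151663 / 0.158987 = 0.0953933 bbl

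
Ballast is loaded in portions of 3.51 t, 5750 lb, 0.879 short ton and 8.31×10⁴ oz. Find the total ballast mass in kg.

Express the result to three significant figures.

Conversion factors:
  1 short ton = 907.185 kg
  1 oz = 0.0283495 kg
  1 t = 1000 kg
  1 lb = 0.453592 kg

9270 kg

3.51 t × 1000 = 3510 kg
5750 lb × 0.453592 = 2608.15 kg
0.879 short ton × 907.185 = 797.416 kg
8.31×10⁴ oz × 0.0283495 = 2355.84 kg
Sum: 3510 + 2608.15 + 797.416 + 2355.84 = 9271.41 kg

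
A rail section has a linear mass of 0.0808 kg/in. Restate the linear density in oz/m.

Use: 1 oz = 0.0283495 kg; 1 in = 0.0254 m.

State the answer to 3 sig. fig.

0.0808 kg/in ÷ 0.0254 m/in = 3.1811 kg/m
3.1811 kg/m ÷ 0.0283495 kg/oz = 112.21 oz/m

112 oz/m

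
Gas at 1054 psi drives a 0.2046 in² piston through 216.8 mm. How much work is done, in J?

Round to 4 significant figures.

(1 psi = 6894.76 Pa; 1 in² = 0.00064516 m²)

1054 psi → 7.26708×10⁶ Pa
0.2046 in² → 1.32×10⁻⁴ m²
F = P × A = 7.26708×10⁶ × 1.32×10⁻⁴ = 959.255 N
216.8 mm → 0.2168 m
W = F × d = 959.255 × 0.2168 = 207.966 J

208.0 J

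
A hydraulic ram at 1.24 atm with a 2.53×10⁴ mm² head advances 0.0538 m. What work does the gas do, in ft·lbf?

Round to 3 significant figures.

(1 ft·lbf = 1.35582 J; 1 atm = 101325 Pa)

126 ft·lbf

1.24 atm → 125643 Pa
2.53×10⁴ mm² → 0.0253 m²
F = P × A = 125643 × 0.0253 = 3178.77 N
W = F × d = 3178.77 × 0.0538 = 171.018 J
In ft·lbf: 171.018 / 1.35582 = 126.136 ft·lbf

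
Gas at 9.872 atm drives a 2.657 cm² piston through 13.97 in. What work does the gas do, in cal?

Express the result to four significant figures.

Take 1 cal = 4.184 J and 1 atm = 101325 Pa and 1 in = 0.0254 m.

22.54 cal

9.872 atm → 1.00028×10⁶ Pa
2.657 cm² → 2.657×10⁻⁴ m²
F = P × A = 1.00028×10⁶ × 2.657×10⁻⁴ = 265.774 N
13.97 in → 0.354838 m
W = F × d = 265.774 × 0.354838 = 94.3067 J
In cal: 94.3067 / 4.184 = 22.5398 cal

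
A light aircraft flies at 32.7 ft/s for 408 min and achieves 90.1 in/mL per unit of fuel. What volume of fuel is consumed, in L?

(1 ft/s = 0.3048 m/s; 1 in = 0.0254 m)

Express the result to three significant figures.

32.7 ft/s → 9.96696 m/s
408 min → 24480 s
d = v × t = 9.96696 × 24480 = 243991 m
90.1 in/mL → 2.28854×10⁶ m/m³
V = d / (distance per unit fuel) = 243991 / 2.28854×10⁶ = 0.106614 m³
In L: 0.106614 / 0.001 = 106.614 L

107 L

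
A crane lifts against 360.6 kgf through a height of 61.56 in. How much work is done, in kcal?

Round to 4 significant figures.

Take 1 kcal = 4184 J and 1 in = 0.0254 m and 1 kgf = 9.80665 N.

1.322 kcal

360.6 kgf × 9.80665 = 3536.28 N
61.56 in × 0.0254 = 1.56362 m
W = F × d = 3536.28 N × 1.56362 m = 5529.4 J
5529.4 J ÷ (4184 J/kcal) = 1.32156 kcal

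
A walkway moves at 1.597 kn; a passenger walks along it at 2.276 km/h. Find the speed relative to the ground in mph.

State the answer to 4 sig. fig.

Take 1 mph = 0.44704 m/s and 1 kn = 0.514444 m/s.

3.252 mph

1.597 kn × 0.514444 → 0.821567 m/s
2.276 km/h × (1/3.6) → 0.632222 m/s
Total: 0.821567 + 0.632222 = 1.45379 m/s
In mph: 1.45379 / 0.44704 = 3.25204 mph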